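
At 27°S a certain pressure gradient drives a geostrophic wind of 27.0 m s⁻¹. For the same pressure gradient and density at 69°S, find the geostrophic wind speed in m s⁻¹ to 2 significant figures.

13 m s⁻¹

With the same pressure gradient and density, V_g ∝ 1/f ∝ 1/sin φ.
V₂ = V₁ · sin φ₁ / sin φ₂ = 27.0 × sin 27° / sin 69°
V₂ = 27.0 × 0.4540/0.9336 = 13 m s⁻¹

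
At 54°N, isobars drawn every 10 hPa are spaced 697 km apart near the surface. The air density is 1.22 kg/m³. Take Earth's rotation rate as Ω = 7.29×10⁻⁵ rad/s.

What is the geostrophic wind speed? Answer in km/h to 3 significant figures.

35.9 km/h

Coriolis parameter at 54°N:
f = 2Ω sin φ = 2 × 7.29×10⁻⁵ × sin 54° = 1.18×10⁻⁴ s⁻¹
Pressure gradient: |∂P/∂n| = 1000 Pa / 697000 m = 1.43×10⁻³ Pa/m
Geostrophic balance (pressure-gradient force = Coriolis force):
V_g = (1/(fρ)) |∂P/∂n| = 1.43×10⁻³ / (1.18×10⁻⁴ × 1.22) = 9.97 m/s
Converting: 9.97 m/s × 3.6 = 35.9 km/h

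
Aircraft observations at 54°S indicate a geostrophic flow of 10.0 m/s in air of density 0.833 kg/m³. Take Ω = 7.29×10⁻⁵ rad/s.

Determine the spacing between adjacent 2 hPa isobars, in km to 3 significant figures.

Coriolis parameter at 54°S:
f = 2Ω sin φ = 2 × 7.29×10⁻⁵ × sin 54° = 1.18×10⁻⁴ s⁻¹
Geostrophic balance rearranged: |∂P/∂n| = f ρ V_g
|∂P/∂n| = 1.18×10⁻⁴ × 0.833 × 10.0 = 9.83×10⁻⁴ Pa/m
Isobar spacing: Δn = ΔP/|∂P/∂n| = 200 Pa / 9.83×10⁻⁴ Pa/m = 203549 m ≈ 204 km

204 km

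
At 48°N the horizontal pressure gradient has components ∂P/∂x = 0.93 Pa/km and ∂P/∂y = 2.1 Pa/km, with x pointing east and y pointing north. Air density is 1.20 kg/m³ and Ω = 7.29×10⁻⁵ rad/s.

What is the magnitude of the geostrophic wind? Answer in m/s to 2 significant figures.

18 m/s

Coriolis parameter at 48°N:
f = 2Ω sin φ = 2 × 7.29×10⁻⁵ × sin 48° = 1.08×10⁻⁴ s⁻¹
Component geostrophic relations (x east, y north):
u_g = −(1/(fρ)) ∂P/∂y,  v_g = (1/(fρ)) ∂P/∂x
u_g = −(2.1×10⁻³)/(1.08×10⁻⁴ × 1.20) = −16.2 m/s;  v_g = (0.93×10⁻³)/(1.08×10⁻⁴ × 1.20) = 7.15 m/s
|V_g| = √(u_g² + v_g²) = 17.7 m/s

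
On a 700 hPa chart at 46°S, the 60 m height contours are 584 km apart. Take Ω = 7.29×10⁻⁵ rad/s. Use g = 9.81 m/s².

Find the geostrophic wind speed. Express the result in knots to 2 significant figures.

19 knots

Coriolis parameter at 46°S:
f = 2Ω sin φ = 2 × 7.29×10⁻⁵ × sin 46° = 1.05×10⁻⁴ s⁻¹
Height gradient: |∂Z/∂n| = 60 m / 584000 m = 1.03×10⁻⁴
On a pressure surface, geostrophic balance gives V_g = (g/f)|∂Z/∂n|:
V_g = 9.81 × 1.03×10⁻⁴ / 1.05×10⁻⁴ = 9.61 m/s
Converting: 9.61 m/s × 1.944 = 19 knots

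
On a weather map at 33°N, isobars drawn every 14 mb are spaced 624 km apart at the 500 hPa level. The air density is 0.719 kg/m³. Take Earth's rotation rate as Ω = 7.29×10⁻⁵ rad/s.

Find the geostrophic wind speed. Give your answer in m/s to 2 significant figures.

39 m/s

Coriolis parameter at 33°N:
f = 2Ω sin φ = 2 × 7.29×10⁻⁵ × sin 33° = 7.94×10⁻⁵ s⁻¹
Pressure gradient: |∂P/∂n| = 1400 Pa / 624000 m = 2.24×10⁻³ Pa/m
Geostrophic balance (pressure-gradient force = Coriolis force):
V_g = (1/(fρ)) |∂P/∂n| = 2.24×10⁻³ / (7.94×10⁻⁵ × 0.719) = 39.3 m/s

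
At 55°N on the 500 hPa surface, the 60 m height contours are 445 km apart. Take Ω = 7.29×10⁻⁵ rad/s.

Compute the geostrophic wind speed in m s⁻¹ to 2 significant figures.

11 m s⁻¹

Coriolis parameter at 55°N:
f = 2Ω sin φ = 2 × 7.29×10⁻⁵ × sin 55° = 1.19×10⁻⁴ s⁻¹
Height gradient: |∂Z/∂n| = 60 m / 445000 m = 1.35×10⁻⁴
On a pressure surface, geostrophic balance gives V_g = (g/f)|∂Z/∂n|:
V_g = 9.81 × 1.35×10⁻⁴ / 1.19×10⁻⁴ = 11.1 m/s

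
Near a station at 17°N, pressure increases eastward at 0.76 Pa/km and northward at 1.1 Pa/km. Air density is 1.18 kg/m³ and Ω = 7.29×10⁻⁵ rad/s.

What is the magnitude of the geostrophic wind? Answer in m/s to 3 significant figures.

Coriolis parameter at 17°N:
f = 2Ω sin φ = 2 × 7.29×10⁻⁵ × sin 17° = 4.26×10⁻⁵ s⁻¹
Component geostrophic relations (x east, y north):
u_g = −(1/(fρ)) ∂P/∂y,  v_g = (1/(fρ)) ∂P/∂x
u_g = −(1.1×10⁻³)/(4.26×10⁻⁵ × 1.18) = −21.9 m/s;  v_g = (0.76×10⁻³)/(4.26×10⁻⁵ × 1.18) = 15.1 m/s
|V_g| = √(u_g² + v_g²) = 26.6 m/s

26.6 m/s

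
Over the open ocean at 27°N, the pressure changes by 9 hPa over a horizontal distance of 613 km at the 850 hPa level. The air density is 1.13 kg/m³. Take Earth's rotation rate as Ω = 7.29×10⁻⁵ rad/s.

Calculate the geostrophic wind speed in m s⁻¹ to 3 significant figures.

19.6 m s⁻¹

Coriolis parameter at 27°N:
f = 2Ω sin φ = 2 × 7.29×10⁻⁵ × sin 27° = 6.62×10⁻⁵ s⁻¹
Pressure gradient: |∂P/∂n| = 900 Pa / 613000 m = 1.47×10⁻³ Pa/m
Geostrophic balance (pressure-gradient force = Coriolis force):
V_g = (1/(fρ)) |∂P/∂n| = 1.47×10⁻³ / (6.62×10⁻⁵ × 1.13) = 19.6 m/s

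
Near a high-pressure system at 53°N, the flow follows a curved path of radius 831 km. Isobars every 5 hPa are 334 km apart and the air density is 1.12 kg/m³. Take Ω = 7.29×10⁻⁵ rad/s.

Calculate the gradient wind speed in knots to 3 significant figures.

Coriolis parameter at 53°N:
f = 2Ω sin φ = 2 × 7.29×10⁻⁵ × sin 53° = 1.16×10⁻⁴ s⁻¹
Pressure gradient: |∂P/∂n| = 500 Pa / 334000 m = 1.50×10⁻³ Pa/m
Geostrophic speed: V_g = |∂P/∂n|/(fρ) = 1.50×10⁻³/(1.16×10⁻⁴ × 1.12) = 11.5 m/s
Around a high, pressure-gradient force acts outward with centrifugal, so Coriolis balances both:
fV = (1/ρ)|∂P/∂n| + V²/R  →  V² − fR·V + fR·V_g = 0
With fR = 1.16×10⁻⁴ × 831×10³ m = 96.8 m/s:
V = [fR − √((fR)² − 4 fR V_g)]/2 = [96.8 − √(96.8² − 4×96.8×11.5)]/2 = 13.3 m/s
Supergeostrophic (V > V_g = 11.5 m/s), as expected around a high.
Converting: 13.3 m/s × 1.944 = 25.9 knots

25.9 knots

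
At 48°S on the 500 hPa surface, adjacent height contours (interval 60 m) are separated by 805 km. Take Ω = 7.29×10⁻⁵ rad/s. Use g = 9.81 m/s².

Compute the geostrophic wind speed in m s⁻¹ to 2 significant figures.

Coriolis parameter at 48°S:
f = 2Ω sin φ = 2 × 7.29×10⁻⁵ × sin 48° = 1.08×10⁻⁴ s⁻¹
Height gradient: |∂Z/∂n| = 60 m / 805000 m = 7.45×10⁻⁵
On a pressure surface, geostrophic balance gives V_g = (g/f)|∂Z/∂n|:
V_g = 9.81 × 7.45×10⁻⁵ / 1.08×10⁻⁴ = 6.75 m/s

6.7 m s⁻¹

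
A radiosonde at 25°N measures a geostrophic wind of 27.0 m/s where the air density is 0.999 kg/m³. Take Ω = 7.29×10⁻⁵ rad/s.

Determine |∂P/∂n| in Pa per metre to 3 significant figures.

Coriolis parameter at 25°N:
f = 2Ω sin φ = 2 × 7.29×10⁻⁵ × sin 25° = 6.16×10⁻⁵ s⁻¹
Geostrophic balance rearranged: |∂P/∂n| = f ρ V_g
|∂P/∂n| = 6.16×10⁻⁵ × 0.999 × 27.0 = 1.66×10⁻³ Pa/m

1.66×10⁻³ Pa/m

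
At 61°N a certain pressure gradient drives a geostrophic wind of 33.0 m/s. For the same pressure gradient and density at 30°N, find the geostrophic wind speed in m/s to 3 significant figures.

With the same pressure gradient and density, V_g ∝ 1/f ∝ 1/sin φ.
V₂ = V₁ · sin φ₁ / sin φ₂ = 33.0 × sin 61° / sin 30°
V₂ = 33.0 × 0.8746/0.5000 = 57.7 m/s

57.7 m/s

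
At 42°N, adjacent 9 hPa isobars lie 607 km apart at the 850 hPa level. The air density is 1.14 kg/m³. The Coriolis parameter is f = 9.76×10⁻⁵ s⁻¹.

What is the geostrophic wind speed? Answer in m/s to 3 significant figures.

13.3 m/s

Pressure gradient: |∂P/∂n| = 900 Pa / 607000 m = 1.48×10⁻³ Pa/m
Geostrophic balance (pressure-gradient force = Coriolis force):
V_g = (1/(fρ)) |∂P/∂n| = 1.48×10⁻³ / (9.76×10⁻⁵ × 1.14) = 13.3 m/s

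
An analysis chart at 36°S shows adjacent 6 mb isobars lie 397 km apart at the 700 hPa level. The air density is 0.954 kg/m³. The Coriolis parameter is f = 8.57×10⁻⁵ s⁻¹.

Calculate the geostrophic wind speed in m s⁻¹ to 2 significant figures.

18 m s⁻¹

Pressure gradient: |∂P/∂n| = 600 Pa / 397000 m = 1.51×10⁻³ Pa/m
Geostrophic balance (pressure-gradient force = Coriolis force):
V_g = (1/(fρ)) |∂P/∂n| = 1.51×10⁻³ / (8.57×10⁻⁵ × 0.954) = 18.5 m/s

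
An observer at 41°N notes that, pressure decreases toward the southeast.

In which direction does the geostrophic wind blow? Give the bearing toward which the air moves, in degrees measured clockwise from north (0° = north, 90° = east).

225°

The pressure-gradient force points toward the southeast (bearing 135°).
Geostrophic balance: in the Northern Hemisphere the Coriolis force deflects motion to the right, so the geostrophic wind blows 90° to the right of the pressure-gradient force (low pressure on the left).
Rotating 135° by 90° clockwise gives 225° — the wind blows toward the southwest.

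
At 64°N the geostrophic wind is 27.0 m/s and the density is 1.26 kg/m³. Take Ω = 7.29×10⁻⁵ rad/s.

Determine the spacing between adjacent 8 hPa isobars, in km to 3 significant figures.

Coriolis parameter at 64°N:
f = 2Ω sin φ = 2 × 7.29×10⁻⁵ × sin 64° = 1.31×10⁻⁴ s⁻¹
Geostrophic balance rearranged: |∂P/∂n| = f ρ V_g
|∂P/∂n| = 1.31×10⁻⁴ × 1.26 × 27.0 = 4.46×10⁻³ Pa/m
Isobar spacing: Δn = ΔP/|∂P/∂n| = 800 Pa / 4.46×10⁻³ Pa/m = 179448 m ≈ 179 km

179 km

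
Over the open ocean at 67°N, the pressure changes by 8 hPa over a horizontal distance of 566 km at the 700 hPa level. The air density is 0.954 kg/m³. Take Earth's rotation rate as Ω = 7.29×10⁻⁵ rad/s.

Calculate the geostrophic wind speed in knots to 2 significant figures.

21 knots

Coriolis parameter at 67°N:
f = 2Ω sin φ = 2 × 7.29×10⁻⁵ × sin 67° = 1.34×10⁻⁴ s⁻¹
Pressure gradient: |∂P/∂n| = 800 Pa / 566000 m = 1.41×10⁻³ Pa/m
Geostrophic balance (pressure-gradient force = Coriolis force):
V_g = (1/(fρ)) |∂P/∂n| = 1.41×10⁻³ / (1.34×10⁻⁴ × 0.954) = 11.0 m/s
Converting: 11.0 m/s × 1.944 = 21 knots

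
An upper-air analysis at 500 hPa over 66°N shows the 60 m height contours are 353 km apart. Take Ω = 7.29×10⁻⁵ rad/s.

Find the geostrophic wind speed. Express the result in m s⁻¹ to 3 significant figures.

12.5 m s⁻¹

Coriolis parameter at 66°N:
f = 2Ω sin φ = 2 × 7.29×10⁻⁵ × sin 66° = 1.33×10⁻⁴ s⁻¹
Height gradient: |∂Z/∂n| = 60 m / 353000 m = 1.70×10⁻⁴
On a pressure surface, geostrophic balance gives V_g = (g/f)|∂Z/∂n|:
V_g = 9.81 × 1.70×10⁻⁴ / 1.33×10⁻⁴ = 12.5 m/s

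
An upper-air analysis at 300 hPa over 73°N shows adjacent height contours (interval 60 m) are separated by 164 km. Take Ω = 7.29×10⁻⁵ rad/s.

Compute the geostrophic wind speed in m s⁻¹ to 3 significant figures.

25.7 m s⁻¹

Coriolis parameter at 73°N:
f = 2Ω sin φ = 2 × 7.29×10⁻⁵ × sin 73° = 1.39×10⁻⁴ s⁻¹
Height gradient: |∂Z/∂n| = 60 m / 164000 m = 3.66×10⁻⁴
On a pressure surface, geostrophic balance gives V_g = (g/f)|∂Z/∂n|:
V_g = 9.81 × 3.66×10⁻⁴ / 1.39×10⁻⁴ = 25.7 m/s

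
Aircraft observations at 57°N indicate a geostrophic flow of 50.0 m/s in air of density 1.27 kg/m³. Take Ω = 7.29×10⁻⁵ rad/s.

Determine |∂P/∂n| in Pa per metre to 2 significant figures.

7.8×10⁻³ Pa/m

Coriolis parameter at 57°N:
f = 2Ω sin φ = 2 × 7.29×10⁻⁵ × sin 57° = 1.22×10⁻⁴ s⁻¹
Geostrophic balance rearranged: |∂P/∂n| = f ρ V_g
|∂P/∂n| = 1.22×10⁻⁴ × 1.27 × 50.0 = 7.76×10⁻³ Pa/m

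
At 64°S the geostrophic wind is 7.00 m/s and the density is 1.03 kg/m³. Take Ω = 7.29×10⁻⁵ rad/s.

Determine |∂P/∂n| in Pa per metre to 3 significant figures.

Coriolis parameter at 64°S:
f = 2Ω sin φ = 2 × 7.29×10⁻⁵ × sin 64° = 1.31×10⁻⁴ s⁻¹
Geostrophic balance rearranged: |∂P/∂n| = f ρ V_g
|∂P/∂n| = 1.31×10⁻⁴ × 1.03 × 7.00 = 9.45×10⁻⁴ Pa/m

9.45×10⁻⁴ Pa/m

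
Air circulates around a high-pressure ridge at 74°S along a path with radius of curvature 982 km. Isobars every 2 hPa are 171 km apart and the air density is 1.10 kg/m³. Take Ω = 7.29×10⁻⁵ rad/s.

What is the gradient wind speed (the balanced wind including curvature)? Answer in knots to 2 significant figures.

16 knots

Coriolis parameter at 74°S:
f = 2Ω sin φ = 2 × 7.29×10⁻⁵ × sin 74° = 1.40×10⁻⁴ s⁻¹
Pressure gradient: |∂P/∂n| = 200 Pa / 171000 m = 1.17×10⁻³ Pa/m
Geostrophic speed: V_g = |∂P/∂n|/(fρ) = 1.17×10⁻³/(1.40×10⁻⁴ × 1.10) = 7.59 m/s
Around a high, pressure-gradient force acts outward with centrifugal, so Coriolis balances both:
fV = (1/ρ)|∂P/∂n| + V²/R  →  V² − fR·V + fR·V_g = 0
With fR = 1.40×10⁻⁴ × 982×10³ m = 138 m/s:
V = [fR − √((fR)² − 4 fR V_g)]/2 = [138 − √(138² − 4×138×7.59)]/2 = 8.06 m/s
Supergeostrophic (V > V_g = 7.59 m/s), as expected around a high.
Converting: 8.06 m/s × 1.944 = 16 knots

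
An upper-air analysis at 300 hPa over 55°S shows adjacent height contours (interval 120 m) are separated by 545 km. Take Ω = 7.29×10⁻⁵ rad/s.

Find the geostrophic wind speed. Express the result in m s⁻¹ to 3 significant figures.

Coriolis parameter at 55°S:
f = 2Ω sin φ = 2 × 7.29×10⁻⁵ × sin 55° = 1.19×10⁻⁴ s⁻¹
Height gradient: |∂Z/∂n| = 120 m / 545000 m = 2.20×10⁻⁴
On a pressure surface, geostrophic balance gives V_g = (g/f)|∂Z/∂n|:
V_g = 9.81 × 2.20×10⁻⁴ / 1.19×10⁻⁴ = 18.1 m/s

18.1 m s⁻¹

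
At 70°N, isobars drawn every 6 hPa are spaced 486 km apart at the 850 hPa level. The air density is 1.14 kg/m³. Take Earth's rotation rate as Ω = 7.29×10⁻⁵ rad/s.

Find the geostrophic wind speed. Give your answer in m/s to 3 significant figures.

7.90 m/s

Coriolis parameter at 70°N:
f = 2Ω sin φ = 2 × 7.29×10⁻⁵ × sin 70° = 1.37×10⁻⁴ s⁻¹
Pressure gradient: |∂P/∂n| = 600 Pa / 486000 m = 1.23×10⁻³ Pa/m
Geostrophic balance (pressure-gradient force = Coriolis force):
V_g = (1/(fρ)) |∂P/∂n| = 1.23×10⁻³ / (1.37×10⁻⁴ × 1.14) = 7.90 m/s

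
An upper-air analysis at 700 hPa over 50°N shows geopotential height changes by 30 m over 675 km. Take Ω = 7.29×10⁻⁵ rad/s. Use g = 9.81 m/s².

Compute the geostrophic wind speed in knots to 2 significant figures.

7.6 knots

Coriolis parameter at 50°N:
f = 2Ω sin φ = 2 × 7.29×10⁻⁵ × sin 50° = 1.12×10⁻⁴ s⁻¹
Height gradient: |∂Z/∂n| = 30 m / 675000 m = 4.44×10⁻⁵
On a pressure surface, geostrophic balance gives V_g = (g/f)|∂Z/∂n|:
V_g = 9.81 × 4.44×10⁻⁵ / 1.12×10⁻⁴ = 3.90 m/s
Converting: 3.90 m/s × 1.944 = 7.6 knots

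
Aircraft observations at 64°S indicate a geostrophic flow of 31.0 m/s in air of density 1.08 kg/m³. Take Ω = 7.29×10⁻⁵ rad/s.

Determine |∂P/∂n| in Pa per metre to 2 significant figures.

4.4×10⁻³ Pa/m

Coriolis parameter at 64°S:
f = 2Ω sin φ = 2 × 7.29×10⁻⁵ × sin 64° = 1.31×10⁻⁴ s⁻¹
Geostrophic balance rearranged: |∂P/∂n| = f ρ V_g
|∂P/∂n| = 1.31×10⁻⁴ × 1.08 × 31.0 = 4.39×10⁻³ Pa/m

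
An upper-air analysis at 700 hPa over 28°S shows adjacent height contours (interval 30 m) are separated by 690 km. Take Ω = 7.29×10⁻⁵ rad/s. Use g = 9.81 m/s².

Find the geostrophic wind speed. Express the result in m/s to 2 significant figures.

Coriolis parameter at 28°S:
f = 2Ω sin φ = 2 × 7.29×10⁻⁵ × sin 28° = 6.84×10⁻⁵ s⁻¹
Height gradient: |∂Z/∂n| = 30 m / 690000 m = 4.35×10⁻⁵
On a pressure surface, geostrophic balance gives V_g = (g/f)|∂Z/∂n|:
V_g = 9.81 × 4.35×10⁻⁵ / 6.84×10⁻⁵ = 6.23 m/s

6.2 m/s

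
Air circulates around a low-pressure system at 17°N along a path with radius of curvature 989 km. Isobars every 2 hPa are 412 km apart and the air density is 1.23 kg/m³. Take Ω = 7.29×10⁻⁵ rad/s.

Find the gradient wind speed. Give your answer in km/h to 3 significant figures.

28.1 km/h

Coriolis parameter at 17°N:
f = 2Ω sin φ = 2 × 7.29×10⁻⁵ × sin 17° = 4.26×10⁻⁵ s⁻¹
Pressure gradient: |∂P/∂n| = 200 Pa / 412000 m = 4.85×10⁻⁴ Pa/m
Geostrophic speed: V_g = |∂P/∂n|/(fρ) = 4.85×10⁻⁴/(4.26×10⁻⁵ × 1.23) = 9.26 m/s
Around a low, centrifugal force acts outward with Coriolis, so pressure-gradient force balances both:
(1/ρ)|∂P/∂n| = fV + V²/R  →  V² + fR·V − fR·V_g = 0
With fR = 4.26×10⁻⁵ × 989×10³ m = 42.2 m/s:
V = [−fR + √((fR)² + 4 fR V_g)]/2 = [−42.2 + √(42.2² + 4×42.2×9.26)]/2 = 7.81 m/s
Subgeostrophic (V < V_g = 9.26 m/s), as expected around a low.
Converting: 7.81 m/s × 3.6 = 28.1 km/h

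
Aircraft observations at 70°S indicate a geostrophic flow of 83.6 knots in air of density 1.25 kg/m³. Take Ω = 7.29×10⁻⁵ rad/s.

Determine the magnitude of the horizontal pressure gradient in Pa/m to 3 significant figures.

Coriolis parameter at 70°S:
f = 2Ω sin φ = 2 × 7.29×10⁻⁵ × sin 70° = 1.37×10⁻⁴ s⁻¹
Wind speed in SI: 83.6 knots = 43.0 m/s
Geostrophic balance rearranged: |∂P/∂n| = f ρ V_g
|∂P/∂n| = 1.37×10⁻⁴ × 1.25 × 43.0 = 7.37×10⁻³ Pa/m

7.37×10⁻³ Pa/m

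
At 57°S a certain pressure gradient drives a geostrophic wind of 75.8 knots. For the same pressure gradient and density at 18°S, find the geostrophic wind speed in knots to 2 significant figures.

210 knots

With the same pressure gradient and density, V_g ∝ 1/f ∝ 1/sin φ.
V₂ = V₁ · sin φ₁ / sin φ₂ = 75.8 × sin 57° / sin 18°
V₂ = 75.8 × 0.8387/0.3090 = 210 knots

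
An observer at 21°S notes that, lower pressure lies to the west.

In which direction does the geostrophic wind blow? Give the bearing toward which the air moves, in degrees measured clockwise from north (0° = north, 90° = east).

The pressure-gradient force points toward the west (bearing 270°).
Geostrophic balance: in the Southern Hemisphere the Coriolis force deflects motion to the left, so the geostrophic wind blows 90° to the left of the pressure-gradient force (low pressure on the right).
Rotating 270° by 90° counterclockwise gives 180° — the wind blows toward the south.

180°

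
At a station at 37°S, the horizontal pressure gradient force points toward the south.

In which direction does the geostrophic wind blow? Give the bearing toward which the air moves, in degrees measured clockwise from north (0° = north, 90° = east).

The pressure-gradient force points toward the south (bearing 180°).
Geostrophic balance: in the Southern Hemisphere the Coriolis force deflects motion to the left, so the geostrophic wind blows 90° to the left of the pressure-gradient force (low pressure on the right).
Rotating 180° by 90° counterclockwise gives 090° — the wind blows toward the east.

090°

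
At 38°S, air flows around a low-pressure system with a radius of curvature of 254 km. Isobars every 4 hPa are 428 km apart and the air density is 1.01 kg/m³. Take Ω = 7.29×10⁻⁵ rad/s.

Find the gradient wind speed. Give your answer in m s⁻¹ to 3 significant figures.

7.70 m s⁻¹

Coriolis parameter at 38°S:
f = 2Ω sin φ = 2 × 7.29×10⁻⁵ × sin 38° = 8.98×10⁻⁵ s⁻¹
Pressure gradient: |∂P/∂n| = 400 Pa / 428000 m = 9.35×10⁻⁴ Pa/m
Geostrophic speed: V_g = |∂P/∂n|/(fρ) = 9.35×10⁻⁴/(8.98×10⁻⁵ × 1.01) = 10.3 m/s
Around a low, centrifugal force acts outward with Coriolis, so pressure-gradient force balances both:
(1/ρ)|∂P/∂n| = fV + V²/R  →  V² + fR·V − fR·V_g = 0
With fR = 8.98×10⁻⁵ × 254×10³ m = 22.8 m/s:
V = [−fR + √((fR)² + 4 fR V_g)]/2 = [−22.8 + √(22.8² + 4×22.8×10.3)]/2 = 7.7 m/s
Subgeostrophic (V < V_g = 10.3 m/s), as expected around a low.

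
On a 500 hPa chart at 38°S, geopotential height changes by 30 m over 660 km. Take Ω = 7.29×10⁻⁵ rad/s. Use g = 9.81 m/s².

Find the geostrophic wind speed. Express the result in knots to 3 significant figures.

Coriolis parameter at 38°S:
f = 2Ω sin φ = 2 × 7.29×10⁻⁵ × sin 38° = 8.98×10⁻⁵ s⁻¹
Height gradient: |∂Z/∂n| = 30 m / 660000 m = 4.55×10⁻⁵
On a pressure surface, geostrophic balance gives V_g = (g/f)|∂Z/∂n|:
V_g = 9.81 × 4.55×10⁻⁵ / 8.98×10⁻⁵ = 4.97 m/s
Converting: 4.97 m/s × 1.944 = 9.66 knots

9.66 knots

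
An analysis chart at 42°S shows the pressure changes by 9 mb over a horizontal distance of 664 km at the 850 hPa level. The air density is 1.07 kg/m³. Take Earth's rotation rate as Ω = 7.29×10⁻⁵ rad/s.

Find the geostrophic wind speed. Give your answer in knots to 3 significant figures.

Coriolis parameter at 42°S:
f = 2Ω sin φ = 2 × 7.29×10⁻⁵ × sin 42° = 9.76×10⁻⁵ s⁻¹
Pressure gradient: |∂P/∂n| = 900 Pa / 664000 m = 1.36×10⁻³ Pa/m
Geostrophic balance (pressure-gradient force = Coriolis force):
V_g = (1/(fρ)) |∂P/∂n| = 1.36×10⁻³ / (9.76×10⁻⁵ × 1.07) = 13.0 m/s
Converting: 13.0 m/s × 1.944 = 25.2 knots

25.2 knots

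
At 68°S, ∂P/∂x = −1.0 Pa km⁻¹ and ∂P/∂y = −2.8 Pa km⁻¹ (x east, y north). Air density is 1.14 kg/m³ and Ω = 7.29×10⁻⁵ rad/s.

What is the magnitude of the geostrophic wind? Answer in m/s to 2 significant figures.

19 m/s

Coriolis parameter at 68°S:
f = 2Ω sin φ = 2 × 7.29×10⁻⁵ × sin 68° = 1.35×10⁻⁴ s⁻¹
In the Southern Hemisphere f is negative: f = −1.35×10⁻⁴ s⁻¹.
Component geostrophic relations (x east, y north):
u_g = −(1/(fρ)) ∂P/∂y,  v_g = (1/(fρ)) ∂P/∂x
u_g = −(−2.8×10⁻³)/(−1.35×10⁻⁴ × 1.14) = −18.2 m/s;  v_g = (−1.0×10⁻³)/(−1.35×10⁻⁴ × 1.14) = 6.49 m/s
|V_g| = √(u_g² + v_g²) = 19.3 m/s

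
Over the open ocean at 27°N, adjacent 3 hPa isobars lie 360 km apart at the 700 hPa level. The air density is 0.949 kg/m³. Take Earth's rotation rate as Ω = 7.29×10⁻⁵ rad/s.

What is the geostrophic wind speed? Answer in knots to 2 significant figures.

Coriolis parameter at 27°N:
f = 2Ω sin φ = 2 × 7.29×10⁻⁵ × sin 27° = 6.62×10⁻⁵ s⁻¹
Pressure gradient: |∂P/∂n| = 300 Pa / 360000 m = 8.33×10⁻⁴ Pa/m
Geostrophic balance (pressure-gradient force = Coriolis force):
V_g = (1/(fρ)) |∂P/∂n| = 8.33×10⁻⁴ / (6.62×10⁻⁵ × 0.949) = 13.3 m/s
Converting: 13.3 m/s × 1.944 = 26 knots

26 knots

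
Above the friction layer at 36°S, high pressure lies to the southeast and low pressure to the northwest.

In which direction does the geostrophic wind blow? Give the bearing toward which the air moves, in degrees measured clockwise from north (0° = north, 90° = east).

225°

The pressure-gradient force points toward the northwest (bearing 315°).
Geostrophic balance: in the Southern Hemisphere the Coriolis force deflects motion to the left, so the geostrophic wind blows 90° to the left of the pressure-gradient force (low pressure on the right).
Rotating 315° by 90° counterclockwise gives 225° — the wind blows toward the southwest.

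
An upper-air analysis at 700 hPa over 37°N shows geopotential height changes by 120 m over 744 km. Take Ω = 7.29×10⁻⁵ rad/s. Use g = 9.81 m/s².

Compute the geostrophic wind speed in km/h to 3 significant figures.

Coriolis parameter at 37°N:
f = 2Ω sin φ = 2 × 7.29×10⁻⁵ × sin 37° = 8.77×10⁻⁵ s⁻¹
Height gradient: |∂Z/∂n| = 120 m / 744000 m = 1.61×10⁻⁴
On a pressure surface, geostrophic balance gives V_g = (g/f)|∂Z/∂n|:
V_g = 9.81 × 1.61×10⁻⁴ / 8.77×10⁻⁵ = 18.0 m/s
Converting: 18.0 m/s × 3.6 = 64.9 km/h

64.9 km/h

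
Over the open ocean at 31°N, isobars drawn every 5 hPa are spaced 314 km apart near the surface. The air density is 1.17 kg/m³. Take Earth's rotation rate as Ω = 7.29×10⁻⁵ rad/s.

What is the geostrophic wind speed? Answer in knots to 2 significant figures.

Coriolis parameter at 31°N:
f = 2Ω sin φ = 2 × 7.29×10⁻⁵ × sin 31° = 7.51×10⁻⁵ s⁻¹
Pressure gradient: |∂P/∂n| = 500 Pa / 314000 m = 1.59×10⁻³ Pa/m
Geostrophic balance (pressure-gradient force = Coriolis force):
V_g = (1/(fρ)) |∂P/∂n| = 1.59×10⁻³ / (7.51×10⁻⁵ × 1.17) = 18.1 m/s
Converting: 18.1 m/s × 1.944 = 35 knots

35 knots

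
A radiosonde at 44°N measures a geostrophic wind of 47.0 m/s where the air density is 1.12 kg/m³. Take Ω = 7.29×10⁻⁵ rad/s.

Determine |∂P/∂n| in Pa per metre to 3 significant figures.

Coriolis parameter at 44°N:
f = 2Ω sin φ = 2 × 7.29×10⁻⁵ × sin 44° = 1.01×10⁻⁴ s⁻¹
Geostrophic balance rearranged: |∂P/∂n| = f ρ V_g
|∂P/∂n| = 1.01×10⁻⁴ × 1.12 × 47.0 = 5.33×10⁻³ Pa/m

5.33×10⁻³ Pa/m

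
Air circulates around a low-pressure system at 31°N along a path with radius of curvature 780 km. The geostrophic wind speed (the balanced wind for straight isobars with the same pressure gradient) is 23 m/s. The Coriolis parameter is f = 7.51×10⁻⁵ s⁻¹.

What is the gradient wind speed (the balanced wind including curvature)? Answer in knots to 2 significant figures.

34 knots

Around a low, centrifugal force acts outward with Coriolis, so pressure-gradient force balances both:
(1/ρ)|∂P/∂n| = fV + V²/R  →  V² + fR·V − fR·V_g = 0
With fR = 7.51×10⁻⁵ × 780×10³ m = 58.6 m/s:
V = [−fR + √((fR)² + 4 fR V_g)]/2 = [−58.6 + √(58.6² + 4×58.6×23)]/2 = 17.7 m/s
Subgeostrophic (V < V_g = 23 m/s), as expected around a low.
Converting: 17.7 m/s × 1.944 = 34 knots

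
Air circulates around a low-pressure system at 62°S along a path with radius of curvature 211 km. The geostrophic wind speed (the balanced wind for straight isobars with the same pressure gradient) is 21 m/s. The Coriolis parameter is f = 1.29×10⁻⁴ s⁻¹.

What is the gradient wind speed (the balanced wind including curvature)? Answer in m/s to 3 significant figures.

Around a low, centrifugal force acts outward with Coriolis, so pressure-gradient force balances both:
(1/ρ)|∂P/∂n| = fV + V²/R  →  V² + fR·V − fR·V_g = 0
With fR = 1.29×10⁻⁴ × 211×10³ m = 27.2 m/s:
V = [−fR + √((fR)² + 4 fR V_g)]/2 = [−27.2 + √(27.2² + 4×27.2×21)]/2 = 13.9 m/s
Subgeostrophic (V < V_g = 21 m/s), as expected around a low.

13.9 m/s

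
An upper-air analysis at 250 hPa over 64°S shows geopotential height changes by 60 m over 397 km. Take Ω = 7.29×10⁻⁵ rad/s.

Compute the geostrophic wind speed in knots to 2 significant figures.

Coriolis parameter at 64°S:
f = 2Ω sin φ = 2 × 7.29×10⁻⁵ × sin 64° = 1.31×10⁻⁴ s⁻¹
Height gradient: |∂Z/∂n| = 60 m / 397000 m = 1.51×10⁻⁴
On a pressure surface, geostrophic balance gives V_g = (g/f)|∂Z/∂n|:
V_g = 9.81 × 1.51×10⁻⁴ / 1.31×10⁻⁴ = 11.3 m/s
Converting: 11.3 m/s × 1.944 = 22 knots

22 knots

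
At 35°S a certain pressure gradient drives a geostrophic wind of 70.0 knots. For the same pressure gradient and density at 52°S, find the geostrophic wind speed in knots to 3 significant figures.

With the same pressure gradient and density, V_g ∝ 1/f ∝ 1/sin φ.
V₂ = V₁ · sin φ₁ / sin φ₂ = 70.0 × sin 35° / sin 52°
V₂ = 70.0 × 0.5736/0.7880 = 51.0 knots

51.0 knots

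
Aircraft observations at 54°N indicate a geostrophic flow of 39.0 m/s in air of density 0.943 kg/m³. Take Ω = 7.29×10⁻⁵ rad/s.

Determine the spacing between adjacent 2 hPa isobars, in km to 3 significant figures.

46.1 km

Coriolis parameter at 54°N:
f = 2Ω sin φ = 2 × 7.29×10⁻⁵ × sin 54° = 1.18×10⁻⁴ s⁻¹
Geostrophic balance rearranged: |∂P/∂n| = f ρ V_g
|∂P/∂n| = 1.18×10⁻⁴ × 0.943 × 39.0 = 4.34×10⁻³ Pa/m
Isobar spacing: Δn = ΔP/|∂P/∂n| = 200 Pa / 4.34×10⁻³ Pa/m = 46104 m ≈ 46.1 km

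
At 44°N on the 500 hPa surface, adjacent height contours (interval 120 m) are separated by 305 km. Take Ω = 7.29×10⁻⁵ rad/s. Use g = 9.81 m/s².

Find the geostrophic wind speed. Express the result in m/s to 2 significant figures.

Coriolis parameter at 44°N:
f = 2Ω sin φ = 2 × 7.29×10⁻⁵ × sin 44° = 1.01×10⁻⁴ s⁻¹
Height gradient: |∂Z/∂n| = 120 m / 305000 m = 3.93×10⁻⁴
On a pressure surface, geostrophic balance gives V_g = (g/f)|∂Z/∂n|:
V_g = 9.81 × 3.93×10⁻⁴ / 1.01×10⁻⁴ = 38.1 m/s

38 m/s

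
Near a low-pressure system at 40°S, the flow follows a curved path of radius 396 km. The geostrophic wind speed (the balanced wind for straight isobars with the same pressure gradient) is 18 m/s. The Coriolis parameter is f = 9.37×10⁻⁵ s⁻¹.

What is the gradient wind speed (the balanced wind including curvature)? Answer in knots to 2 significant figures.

Around a low, centrifugal force acts outward with Coriolis, so pressure-gradient force balances both:
(1/ρ)|∂P/∂n| = fV + V²/R  →  V² + fR·V − fR·V_g = 0
With fR = 9.37×10⁻⁵ × 396×10³ m = 37.1 m/s:
V = [−fR + √((fR)² + 4 fR V_g)]/2 = [−37.1 + √(37.1² + 4×37.1×18)]/2 = 13.3 m/s
Subgeostrophic (V < V_g = 18 m/s), as expected around a low.
Converting: 13.3 m/s × 1.944 = 26 knots

26 knots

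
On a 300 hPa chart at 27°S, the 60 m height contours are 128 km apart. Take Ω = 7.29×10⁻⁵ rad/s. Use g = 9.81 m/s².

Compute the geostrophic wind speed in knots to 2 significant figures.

140 knots

Coriolis parameter at 27°S:
f = 2Ω sin φ = 2 × 7.29×10⁻⁵ × sin 27° = 6.62×10⁻⁵ s⁻¹
Height gradient: |∂Z/∂n| = 60 m / 128000 m = 4.69×10⁻⁴
On a pressure surface, geostrophic balance gives V_g = (g/f)|∂Z/∂n|:
V_g = 9.81 × 4.69×10⁻⁴ / 6.62×10⁻⁵ = 69.5 m/s
Converting: 69.5 m/s × 1.944 = 140 knots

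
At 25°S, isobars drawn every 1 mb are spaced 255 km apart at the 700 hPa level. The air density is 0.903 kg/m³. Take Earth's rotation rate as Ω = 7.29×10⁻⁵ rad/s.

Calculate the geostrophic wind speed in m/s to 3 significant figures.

7.05 m/s

Coriolis parameter at 25°S:
f = 2Ω sin φ = 2 × 7.29×10⁻⁵ × sin 25° = 6.16×10⁻⁵ s⁻¹
Pressure gradient: |∂P/∂n| = 100 Pa / 255000 m = 3.92×10⁻⁴ Pa/m
Geostrophic balance (pressure-gradient force = Coriolis force):
V_g = (1/(fρ)) |∂P/∂n| = 3.92×10⁻⁴ / (6.16×10⁻⁵ × 0.903) = 7.05 m/s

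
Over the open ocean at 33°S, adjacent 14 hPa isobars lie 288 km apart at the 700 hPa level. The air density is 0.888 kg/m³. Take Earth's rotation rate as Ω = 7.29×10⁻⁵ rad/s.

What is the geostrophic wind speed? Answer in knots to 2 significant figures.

130 knots

Coriolis parameter at 33°S:
f = 2Ω sin φ = 2 × 7.29×10⁻⁵ × sin 33° = 7.94×10⁻⁵ s⁻¹
Pressure gradient: |∂P/∂n| = 1400 Pa / 288000 m = 4.86×10⁻³ Pa/m
Geostrophic balance (pressure-gradient force = Coriolis force):
V_g = (1/(fρ)) |∂P/∂n| = 4.86×10⁻³ / (7.94×10⁻⁵ × 0.888) = 68.9 m/s
Converting: 68.9 m/s × 1.944 = 130 knots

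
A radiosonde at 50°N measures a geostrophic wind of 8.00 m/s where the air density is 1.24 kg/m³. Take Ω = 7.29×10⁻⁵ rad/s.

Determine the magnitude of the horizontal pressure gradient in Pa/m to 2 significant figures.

1.1×10⁻³ Pa/m

Coriolis parameter at 50°N:
f = 2Ω sin φ = 2 × 7.29×10⁻⁵ × sin 50° = 1.12×10⁻⁴ s⁻¹
Geostrophic balance rearranged: |∂P/∂n| = f ρ V_g
|∂P/∂n| = 1.12×10⁻⁴ × 1.24 × 8.00 = 1.11×10⁻³ Pa/m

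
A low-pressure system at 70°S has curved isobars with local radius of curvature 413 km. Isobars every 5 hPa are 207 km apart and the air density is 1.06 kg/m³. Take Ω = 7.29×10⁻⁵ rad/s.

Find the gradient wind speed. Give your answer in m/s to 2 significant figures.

13 m/s

Coriolis parameter at 70°S:
f = 2Ω sin φ = 2 × 7.29×10⁻⁵ × sin 70° = 1.37×10⁻⁴ s⁻¹
Pressure gradient: |∂P/∂n| = 500 Pa / 207000 m = 2.42×10⁻³ Pa/m
Geostrophic speed: V_g = |∂P/∂n|/(fρ) = 2.42×10⁻³/(1.37×10⁻⁴ × 1.06) = 16.6 m/s
Around a low, centrifugal force acts outward with Coriolis, so pressure-gradient force balances both:
(1/ρ)|∂P/∂n| = fV + V²/R  →  V² + fR·V − fR·V_g = 0
With fR = 1.37×10⁻⁴ × 413×10³ m = 56.6 m/s:
V = [−fR + √((fR)² + 4 fR V_g)]/2 = [−56.6 + √(56.6² + 4×56.6×16.6)]/2 = 13.4 m/s
Subgeostrophic (V < V_g = 16.6 m/s), as expected around a low.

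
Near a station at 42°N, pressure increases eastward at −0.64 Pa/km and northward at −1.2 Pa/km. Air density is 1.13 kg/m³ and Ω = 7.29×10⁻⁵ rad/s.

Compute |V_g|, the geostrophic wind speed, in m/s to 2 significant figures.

12 m/s

Coriolis parameter at 42°N:
f = 2Ω sin φ = 2 × 7.29×10⁻⁵ × sin 42° = 9.76×10⁻⁵ s⁻¹
Component geostrophic relations (x east, y north):
u_g = −(1/(fρ)) ∂P/∂y,  v_g = (1/(fρ)) ∂P/∂x
u_g = −(−1.2×10⁻³)/(9.76×10⁻⁵ × 1.13) = 10.9 m/s;  v_g = (−0.64×10⁻³)/(9.76×10⁻⁵ × 1.13) = −5.81 m/s
|V_g| = √(u_g² + v_g²) = 12.3 m/s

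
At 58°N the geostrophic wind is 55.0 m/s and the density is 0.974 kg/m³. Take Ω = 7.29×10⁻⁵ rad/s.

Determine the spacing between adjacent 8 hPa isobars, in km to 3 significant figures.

Coriolis parameter at 58°N:
f = 2Ω sin φ = 2 × 7.29×10⁻⁵ × sin 58° = 1.24×10⁻⁴ s⁻¹
Geostrophic balance rearranged: |∂P/∂n| = f ρ V_g
|∂P/∂n| = 1.24×10⁻⁴ × 0.974 × 55.0 = 6.62×10⁻³ Pa/m
Isobar spacing: Δn = ΔP/|∂P/∂n| = 800 Pa / 6.62×10⁻³ Pa/m = 120779 m ≈ 121 km

121 km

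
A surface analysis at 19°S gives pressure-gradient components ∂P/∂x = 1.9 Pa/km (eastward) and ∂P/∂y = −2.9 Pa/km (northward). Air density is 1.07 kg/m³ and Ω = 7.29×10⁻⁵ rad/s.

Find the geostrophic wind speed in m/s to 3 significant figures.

Coriolis parameter at 19°S:
f = 2Ω sin φ = 2 × 7.29×10⁻⁵ × sin 19° = 4.75×10⁻⁵ s⁻¹
In the Southern Hemisphere f is negative: f = −4.75×10⁻⁵ s⁻¹.
Component geostrophic relations (x east, y north):
u_g = −(1/(fρ)) ∂P/∂y,  v_g = (1/(fρ)) ∂P/∂x
u_g = −(−2.9×10⁻³)/(−4.75×10⁻⁵ × 1.07) = −57.1 m/s;  v_g = (1.9×10⁻³)/(−4.75×10⁻⁵ × 1.07) = −37.4 m/s
|V_g| = √(u_g² + v_g²) = 68.3 m/s

68.3 m/s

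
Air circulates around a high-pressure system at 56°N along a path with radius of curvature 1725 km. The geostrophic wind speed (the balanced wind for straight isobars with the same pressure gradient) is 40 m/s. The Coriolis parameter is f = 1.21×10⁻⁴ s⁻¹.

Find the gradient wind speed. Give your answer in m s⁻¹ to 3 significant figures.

53.9 m s⁻¹

Around a high, pressure-gradient force acts outward with centrifugal, so Coriolis balances both:
fV = (1/ρ)|∂P/∂n| + V²/R  →  V² − fR·V + fR·V_g = 0
With fR = 1.21×10⁻⁴ × 1725×10³ m = 209 m/s:
V = [fR − √((fR)² − 4 fR V_g)]/2 = [209 − √(209² − 4×209×40)]/2 = 53.9 m/s
Supergeostrophic (V > V_g = 40 m/s), as expected around a high.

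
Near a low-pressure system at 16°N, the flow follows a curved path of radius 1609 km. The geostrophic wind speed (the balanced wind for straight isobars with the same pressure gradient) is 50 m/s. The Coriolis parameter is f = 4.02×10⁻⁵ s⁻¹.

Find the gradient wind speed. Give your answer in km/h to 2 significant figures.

120 km/h

Around a low, centrifugal force acts outward with Coriolis, so pressure-gradient force balances both:
(1/ρ)|∂P/∂n| = fV + V²/R  →  V² + fR·V − fR·V_g = 0
With fR = 4.02×10⁻⁵ × 1609×10³ m = 64.7 m/s:
V = [−fR + √((fR)² + 4 fR V_g)]/2 = [−64.7 + √(64.7² + 4×64.7×50)]/2 = 33.1 m/s
Subgeostrophic (V < V_g = 50 m/s), as expected around a low.
Converting: 33.1 m/s × 3.6 = 120 km/h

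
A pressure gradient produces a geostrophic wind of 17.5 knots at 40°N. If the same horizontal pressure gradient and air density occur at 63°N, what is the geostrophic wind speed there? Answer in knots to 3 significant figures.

With the same pressure gradient and density, V_g ∝ 1/f ∝ 1/sin φ.
V₂ = V₁ · sin φ₁ / sin φ₂ = 17.5 × sin 40° / sin 63°
V₂ = 17.5 × 0.6428/0.8910 = 12.6 knots

12.6 knots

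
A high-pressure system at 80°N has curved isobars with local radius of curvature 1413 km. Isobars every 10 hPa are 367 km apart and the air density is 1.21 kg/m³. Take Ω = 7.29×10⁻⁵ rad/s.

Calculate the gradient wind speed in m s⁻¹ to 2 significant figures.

17 m s⁻¹

Coriolis parameter at 80°N:
f = 2Ω sin φ = 2 × 7.29×10⁻⁵ × sin 80° = 1.44×10⁻⁴ s⁻¹
Pressure gradient: |∂P/∂n| = 1000 Pa / 367000 m = 2.72×10⁻³ Pa/m
Geostrophic speed: V_g = |∂P/∂n|/(fρ) = 2.72×10⁻³/(1.44×10⁻⁴ × 1.21) = 15.7 m/s
Around a high, pressure-gradient force acts outward with centrifugal, so Coriolis balances both:
fV = (1/ρ)|∂P/∂n| + V²/R  →  V² − fR·V + fR·V_g = 0
With fR = 1.44×10⁻⁴ × 1413×10³ m = 203 m/s:
V = [fR − √((fR)² − 4 fR V_g)]/2 = [203 − √(203² − 4×203×15.7)]/2 = 17.1 m/s
Supergeostrophic (V > V_g = 15.7 m/s), as expected around a high.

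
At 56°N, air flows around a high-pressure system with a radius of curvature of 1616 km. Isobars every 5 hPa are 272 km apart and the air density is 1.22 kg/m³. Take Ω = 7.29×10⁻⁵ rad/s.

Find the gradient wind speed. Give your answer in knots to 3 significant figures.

Coriolis parameter at 56°N:
f = 2Ω sin φ = 2 × 7.29×10⁻⁵ × sin 56° = 1.21×10⁻⁴ s⁻¹
Pressure gradient: |∂P/∂n| = 500 Pa / 272000 m = 1.84×10⁻³ Pa/m
Geostrophic speed: V_g = |∂P/∂n|/(fρ) = 1.84×10⁻³/(1.21×10⁻⁴ × 1.22) = 12.5 m/s
Around a high, pressure-gradient force acts outward with centrifugal, so Coriolis balances both:
fV = (1/ρ)|∂P/∂n| + V²/R  →  V² − fR·V + fR·V_g = 0
With fR = 1.21×10⁻⁴ × 1616×10³ m = 195 m/s:
V = [fR − √((fR)² − 4 fR V_g)]/2 = [195 − √(195² − 4×195×12.5)]/2 = 13.4 m/s
Supergeostrophic (V > V_g = 12.5 m/s), as expected around a high.
Converting: 13.4 m/s × 1.944 = 26.0 knots

26.0 knots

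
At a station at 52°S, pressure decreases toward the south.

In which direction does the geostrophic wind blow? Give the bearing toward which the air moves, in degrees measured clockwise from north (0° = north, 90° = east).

The pressure-gradient force points toward the south (bearing 180°).
Geostrophic balance: in the Southern Hemisphere the Coriolis force deflects motion to the left, so the geostrophic wind blows 90° to the left of the pressure-gradient force (low pressure on the right).
Rotating 180° by 90° counterclockwise gives 090° — the wind blows toward the east.

090°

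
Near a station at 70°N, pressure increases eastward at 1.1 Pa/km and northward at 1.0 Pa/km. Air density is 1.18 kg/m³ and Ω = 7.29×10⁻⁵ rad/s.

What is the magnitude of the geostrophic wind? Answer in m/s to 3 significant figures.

Coriolis parameter at 70°N:
f = 2Ω sin φ = 2 × 7.29×10⁻⁵ × sin 70° = 1.37×10⁻⁴ s⁻¹
Component geostrophic relations (x east, y north):
u_g = −(1/(fρ)) ∂P/∂y,  v_g = (1/(fρ)) ∂P/∂x
u_g = −(1.0×10⁻³)/(1.37×10⁻⁴ × 1.18) = −6.19 m/s;  v_g = (1.1×10⁻³)/(1.37×10⁻⁴ × 1.18) = 6.80 m/s
|V_g| = √(u_g² + v_g²) = 9.20 m/s

9.20 m/s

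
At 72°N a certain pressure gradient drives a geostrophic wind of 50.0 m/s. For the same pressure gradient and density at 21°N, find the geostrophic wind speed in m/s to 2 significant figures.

130 m/s

With the same pressure gradient and density, V_g ∝ 1/f ∝ 1/sin φ.
V₂ = V₁ · sin φ₁ / sin φ₂ = 50.0 × sin 72° / sin 21°
V₂ = 50.0 × 0.9511/0.3584 = 130 m/s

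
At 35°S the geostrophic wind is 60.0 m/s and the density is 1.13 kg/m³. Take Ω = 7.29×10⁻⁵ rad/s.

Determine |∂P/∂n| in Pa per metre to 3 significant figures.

5.67×10⁻³ Pa/m

Coriolis parameter at 35°S:
f = 2Ω sin φ = 2 × 7.29×10⁻⁵ × sin 35° = 8.36×10⁻⁵ s⁻¹
Geostrophic balance rearranged: |∂P/∂n| = f ρ V_g
|∂P/∂n| = 8.36×10⁻⁵ × 1.13 × 60.0 = 5.67×10⁻³ Pa/m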